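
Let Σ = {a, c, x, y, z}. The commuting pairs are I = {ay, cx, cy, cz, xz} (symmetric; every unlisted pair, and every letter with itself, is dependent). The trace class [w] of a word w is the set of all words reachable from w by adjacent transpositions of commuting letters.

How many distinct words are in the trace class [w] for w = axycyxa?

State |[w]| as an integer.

5

#0=a has no predecessor
#1=x depends on [0:a]
#2=y depends on [1:x]
#3=c depends on [0:a]
#4=y depends on [2:y]
#5=x depends on [4:y]
#6=a depends on [3:c, 5:x]
sources: [0:a]
N(rest) = Σ N(rest − s) over sources s of rest; N(one piece) = 1:
  size 1 → [6]=1
  size 2 → [3,6]=1  [5,6]=1
  size 3 → [3,5,6]=2  [4,5,6]=1
  size 4 → [2,4,5,6]=1  [3,4,5,6]=3
  size 5 → [1,2,4,5,6]=1  [2,3,4,5,6]=4
  first=0(a) contributes 5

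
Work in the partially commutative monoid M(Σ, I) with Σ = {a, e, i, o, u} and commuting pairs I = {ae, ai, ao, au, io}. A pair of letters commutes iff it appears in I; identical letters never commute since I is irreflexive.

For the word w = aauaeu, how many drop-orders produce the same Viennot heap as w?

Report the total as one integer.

0(a) covers ∅
1(a) covers 0:a
2(u) covers ∅
3(a) covers 1:a
4(e) covers 2:u
5(u) covers 4:e
floor of heap: 0:a, 2:u
completions by unplaced set U, small U first (add the entries for U minus each lowest piece of U):
  |U|=1: {3}:1  {5}:1
  |U|=2: {1,3}:1  {3,5}:2  {4,5}:1
  |U|=3: {0,1,3}:1  {1,3,5}:3  {2,4,5}:1  {3,4,5}:3
  |U|=4: {0,1,3,5}:4  {1,3,4,5}:6  {2,3,4,5}:4
  start at 0(a): 10
  start at 2(u): 10
sum over floor = 20

20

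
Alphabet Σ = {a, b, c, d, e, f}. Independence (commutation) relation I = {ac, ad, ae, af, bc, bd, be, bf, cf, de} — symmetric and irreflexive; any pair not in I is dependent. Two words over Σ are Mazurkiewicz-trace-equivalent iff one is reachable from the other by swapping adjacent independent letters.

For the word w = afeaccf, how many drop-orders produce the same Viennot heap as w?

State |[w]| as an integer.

#0=a has no predecessor
#1=f has no predecessor
#2=e depends on [1:f]
#3=a depends on [0:a]
#4=c depends on [2:e]
#5=c depends on [4:c]
#6=f depends on [2:e]
sources: [0:a, 1:f]
N(rest) = Σ N(rest − s) over sources s of rest; N(one piece) = 1:
  size 1 → [3]=1  [5]=1  [6]=1
  size 2 → [0,3]=1  [3,5]=2  [3,6]=2  [4,5]=1  [5,6]=2
  size 3 → [0,3,5]=3  [0,3,6]=3  [3,4,5]=3  [3,5,6]=6  [4,5,6]=3
  size 4 → [0,3,4,5]=6  [0,3,5,6]=12  [2,4,5,6]=3  [3,4,5,6]=12
  size 5 → [0,3,4,5,6]=30  [1,2,4,5,6]=3  [2,3,4,5,6]=15
  first=0(a) contributes 18
  first=1(f) contributes 45
|[w]| = 63

63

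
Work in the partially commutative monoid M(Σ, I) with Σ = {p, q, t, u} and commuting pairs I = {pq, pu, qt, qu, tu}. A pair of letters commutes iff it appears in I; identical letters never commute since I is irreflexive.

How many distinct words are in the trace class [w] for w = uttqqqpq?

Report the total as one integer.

#0=u has no predecessor
#1=t has no predecessor
#2=t depends on [1:t]
#3=q has no predecessor
#4=q depends on [3:q]
#5=q depends on [4:q]
#6=p depends on [2:t]
#7=q depends on [5:q]
sources: [0:u, 1:t, 3:q]
N(rest) = Σ N(rest − s) over sources s of rest; N(one piece) = 1:
  size 1 → [0]=1  [6]=1  [7]=1
  size 2 → [0,6]=2  [0,7]=2  [2,6]=1  [5,7]=1  [6,7]=2
  size 3 → [0,2,6]=3  [0,5,7]=3  [0,6,7]=6  [1,2,6]=1  [2,6,7]=3  [4,5,7]=1  [5,6,7]=3
  size 4 → [0,1,2,6]=4  [0,2,6,7]=12  [0,4,5,7]=4  [0,5,6,7]=12  [1,2,6,7]=4  [2,5,6,7]=6  [3,4,5,7]=1  [4,5,6,7]=4
  size 5 → [0,1,2,6,7]=20  [0,2,5,6,7]=30  [0,3,4,5,7]=5  [0,4,5,6,7]=20  [1,2,5,6,7]=10  [2,4,5,6,7]=10  [3,4,5,6,7]=5
  size 6 → [0,1,2,5,6,7]=60  [0,2,4,5,6,7]=60  [0,3,4,5,6,7]=30  [1,2,4,5,6,7]=20  [2,3,4,5,6,7]=15
  first=0(u) contributes 35
  first=1(t) contributes 105
  first=3(q) contributes 140
|[w]| = 280

280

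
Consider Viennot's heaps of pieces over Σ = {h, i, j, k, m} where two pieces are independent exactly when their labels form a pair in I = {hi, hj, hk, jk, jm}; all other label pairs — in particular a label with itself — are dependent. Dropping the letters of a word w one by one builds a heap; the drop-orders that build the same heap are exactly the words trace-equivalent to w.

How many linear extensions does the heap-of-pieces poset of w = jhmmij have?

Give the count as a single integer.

4

drop 0:j onto floor
drop 1:h onto floor
drop 2:m onto {1:h}
drop 3:m onto {2:m}
drop 4:i onto {0:j, 3:m}
drop 5:j onto {4:i}
ground layer = {0:j, 1:h}
drop-orders for the pieces not yet dropped (sum over which currently-grounded one goes next):
  1 to go: {5} 1
  2 to go: {4,5} 1
  3 to go: {0,4,5} 1  {3,4,5} 1
  4 to go: {0,3,4,5} 2  {2,3,4,5} 1
  if 0:j drops first: 1 orders
  if 1:h drops first: 3 orders
heap linearizations: 4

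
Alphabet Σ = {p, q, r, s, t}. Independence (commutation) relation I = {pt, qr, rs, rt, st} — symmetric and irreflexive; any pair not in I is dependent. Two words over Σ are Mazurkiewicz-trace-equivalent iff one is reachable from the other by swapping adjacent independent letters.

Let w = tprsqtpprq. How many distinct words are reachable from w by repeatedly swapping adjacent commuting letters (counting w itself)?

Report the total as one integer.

83

0(t) covers ∅
1(p) covers ∅
2(r) covers 1:p
3(s) covers 1:p
4(q) covers 0:t, 3:s
5(t) covers 4:q
6(p) covers 2:r, 4:q
7(p) covers 6:p
8(r) covers 7:p
9(q) covers 5:t, 7:p
floor of heap: 0:t, 1:p
completions by unplaced set U, small U first (add the entries for U minus each lowest piece of U):
  |U|=1: {8}:1  {9}:1
  |U|=2: {5,9}:1  {8,9}:2
  |U|=3: {5,8,9}:3  {7,8,9}:2
  |U|=4: {5,7,8,9}:5  {6,7,8,9}:2
  |U|=5: {2,6,7,8,9}:2  {5,6,7,8,9}:7
  |U|=6: {2,5,6,7,8,9}:9  {4,5,6,7,8,9}:7
  |U|=7: {0,4,5,6,7,8,9}:7  {2,4,5,6,7,8,9}:16  {3,4,5,6,7,8,9}:7
  |U|=8: {0,2,4,5,6,7,8,9}:23  {0,3,4,5,6,7,8,9}:14  {2,3,4,5,6,7,8,9}:23
  start at 0(t): 23
  start at 1(p): 60
sum over floor = 83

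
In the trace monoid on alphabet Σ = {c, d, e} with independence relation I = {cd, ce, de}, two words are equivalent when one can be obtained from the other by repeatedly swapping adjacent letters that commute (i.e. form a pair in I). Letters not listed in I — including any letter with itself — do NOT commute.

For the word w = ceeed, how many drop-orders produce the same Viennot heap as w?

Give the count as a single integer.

20

0(c) covers ∅
1(e) covers ∅
2(e) covers 1:e
3(e) covers 2:e
4(d) covers ∅
floor of heap: 0:c, 1:e, 4:d
completions by unplaced set U, small U first (add the entries for U minus each lowest piece of U):
  |U|=1: {0}:1  {3}:1  {4}:1
  |U|=2: {0,3}:2  {0,4}:2  {2,3}:1  {3,4}:2
  |U|=3: {0,2,3}:3  {0,3,4}:6  {1,2,3}:1  {2,3,4}:3
  start at 0(c): 4
  start at 1(e): 12
  start at 4(d): 4
sum over floor = 20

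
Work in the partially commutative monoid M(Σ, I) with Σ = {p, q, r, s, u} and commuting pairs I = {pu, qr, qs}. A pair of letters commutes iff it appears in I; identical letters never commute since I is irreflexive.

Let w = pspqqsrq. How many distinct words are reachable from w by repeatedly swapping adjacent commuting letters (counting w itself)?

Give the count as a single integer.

10

piece 0:p — minimal
piece 1:s rests on {0:p}
piece 2:p rests on {1:s}
piece 3:q rests on {2:p}
piece 4:q rests on {3:q}
piece 5:s rests on {2:p}
piece 6:r rests on {5:s}
piece 7:q rests on {4:q}
minimal pieces: {0:p}
ways to finish when only these pieces remain (= sum over removing one remaining piece with nothing left below it):
  1 left: {6}→1  {7}→1
  2 left: {4,7}→1  {5,6}→1  {6,7}→2
  3 left: {3,4,7}→1  {4,6,7}→3  {5,6,7}→3
  4 left: {3,4,6,7}→4  {4,5,6,7}→6
  5 left: {3,4,5,6,7}→10
  6 left: {2,3,4,5,6,7}→10
  placing 0:p first → 10 extensions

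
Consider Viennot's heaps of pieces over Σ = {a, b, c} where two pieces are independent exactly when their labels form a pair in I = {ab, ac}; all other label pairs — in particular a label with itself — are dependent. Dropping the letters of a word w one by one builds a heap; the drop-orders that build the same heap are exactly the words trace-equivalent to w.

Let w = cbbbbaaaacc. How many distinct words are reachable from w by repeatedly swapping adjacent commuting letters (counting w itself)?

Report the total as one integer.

0(c) covers ∅
1(b) covers 0:c
2(b) covers 1:b
3(b) covers 2:b
4(b) covers 3:b
5(a) covers ∅
6(a) covers 5:a
7(a) covers 6:a
8(a) covers 7:a
9(c) covers 4:b
10(c) covers 9:c
floor of heap: 0:c, 5:a
completions by unplaced set U, small U first (add the entries for U minus each lowest piece of U):
  |U|=1: {8}:1  {10}:1
  |U|=2: {7,8}:1  {8,10}:2  {9,10}:1
  |U|=3: {4,9,10}:1  {6,7,8}:1  {7,8,10}:3  {8,9,10}:3
  |U|=4: {3,4,9,10}:1  {4,8,9,10}:4  {5,6,7,8}:1  {6,7,8,10}:4  {7,8,9,10}:6
  |U|=5: {2,3,4,9,10}:1  {3,4,8,9,10}:5  {4,7,8,9,10}:10  {5,6,7,8,10}:5  {6,7,8,9,10}:10
  |U|=6: {1,2,3,4,9,10}:1  {2,3,4,8,9,10}:6  {3,4,7,8,9,10}:15  {4,6,7,8,9,10}:20  {5,6,7,8,9,10}:15
  |U|=7: {0,1,2,3,4,9,10}:1  {1,2,3,4,8,9,10}:7  {2,3,4,7,8,9,10}:21  {3,4,6,7,8,9,10}:35  {4,5,6,7,8,9,10}:35
  |U|=8: {0,1,2,3,4,8,9,10}:8  {1,2,3,4,7,8,9,10}:28  {2,3,4,6,7,8,9,10}:56  {3,4,5,6,7,8,9,10}:70
  |U|=9: {0,1,2,3,4,7,8,9,10}:36  {1,2,3,4,6,7,8,9,10}:84  {2,3,4,5,6,7,8,9,10}:126
  start at 0(c): 210
  start at 5(a): 120
sum over floor = 330

330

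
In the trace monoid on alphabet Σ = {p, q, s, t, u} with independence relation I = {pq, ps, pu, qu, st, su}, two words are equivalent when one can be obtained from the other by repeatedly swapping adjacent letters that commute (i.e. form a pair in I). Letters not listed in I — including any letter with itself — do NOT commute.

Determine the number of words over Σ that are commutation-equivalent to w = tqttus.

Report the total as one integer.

4

drop 0:t onto floor
drop 1:q onto {0:t}
drop 2:t onto {1:q}
drop 3:t onto {2:t}
drop 4:u onto {3:t}
drop 5:s onto {1:q}
ground layer = {0:t}
drop-orders for the pieces not yet dropped (sum over which currently-grounded one goes next):
  1 to go: {4} 1  {5} 1
  2 to go: {3,4} 1  {4,5} 2
  3 to go: {2,3,4} 1  {3,4,5} 3
  4 to go: {2,3,4,5} 4
  if 0:t drops first: 4 orders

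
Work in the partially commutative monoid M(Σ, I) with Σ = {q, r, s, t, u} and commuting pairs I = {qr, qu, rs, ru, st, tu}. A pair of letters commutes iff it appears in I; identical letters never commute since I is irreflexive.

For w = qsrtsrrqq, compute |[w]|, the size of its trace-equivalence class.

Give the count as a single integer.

84

0(q) covers ∅
1(s) covers 0:q
2(r) covers ∅
3(t) covers 0:q, 2:r
4(s) covers 1:s
5(r) covers 3:t
6(r) covers 5:r
7(q) covers 3:t, 4:s
8(q) covers 7:q
floor of heap: 0:q, 2:r
completions by unplaced set U, small U first (add the entries for U minus each lowest piece of U):
  |U|=1: {6}:1  {8}:1
  |U|=2: {5,6}:1  {6,8}:2  {7,8}:1
  |U|=3: {4,7,8}:1  {5,6,8}:3  {6,7,8}:3
  |U|=4: {1,4,7,8}:1  {4,6,7,8}:4  {5,6,7,8}:6
  |U|=5: {1,4,6,7,8}:5  {3,5,6,7,8}:6  {4,5,6,7,8}:10
  |U|=6: {1,4,5,6,7,8}:15  {2,3,5,6,7,8}:6  {3,4,5,6,7,8}:16
  |U|=7: {1,3,4,5,6,7,8}:31  {2,3,4,5,6,7,8}:22
  start at 0(q): 53
  start at 2(r): 31
sum over floor = 84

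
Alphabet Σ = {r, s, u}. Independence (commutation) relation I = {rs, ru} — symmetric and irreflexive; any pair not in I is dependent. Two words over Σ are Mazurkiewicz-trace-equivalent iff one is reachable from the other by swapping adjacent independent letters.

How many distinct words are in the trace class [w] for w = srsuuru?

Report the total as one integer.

0(s) covers ∅
1(r) covers ∅
2(s) covers 0:s
3(u) covers 2:s
4(u) covers 3:u
5(r) covers 1:r
6(u) covers 4:u
floor of heap: 0:s, 1:r
completions by unplaced set U, small U first (add the entries for U minus each lowest piece of U):
  |U|=1: {5}:1  {6}:1
  |U|=2: {1,5}:1  {4,6}:1  {5,6}:2
  |U|=3: {1,5,6}:3  {3,4,6}:1  {4,5,6}:3
  |U|=4: {1,4,5,6}:6  {2,3,4,6}:1  {3,4,5,6}:4
  |U|=5: {0,2,3,4,6}:1  {1,3,4,5,6}:10  {2,3,4,5,6}:5
  start at 0(s): 15
  start at 1(r): 6
sum over floor = 21

21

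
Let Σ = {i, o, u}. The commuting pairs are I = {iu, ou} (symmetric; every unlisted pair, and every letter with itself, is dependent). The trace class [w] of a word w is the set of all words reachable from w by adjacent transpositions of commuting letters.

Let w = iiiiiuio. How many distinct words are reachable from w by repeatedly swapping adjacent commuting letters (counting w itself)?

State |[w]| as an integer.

piece 0:i — minimal
piece 1:i rests on {0:i}
piece 2:i rests on {1:i}
piece 3:i rests on {2:i}
piece 4:i rests on {3:i}
piece 5:u — minimal
piece 6:i rests on {4:i}
piece 7:o rests on {6:i}
minimal pieces: {0:i, 5:u}
ways to finish when only these pieces remain (= sum over removing one remaining piece with nothing left below it):
  1 left: {5}→1  {7}→1
  2 left: {5,7}→2  {6,7}→1
  3 left: {4,6,7}→1  {5,6,7}→3
  4 left: {3,4,6,7}→1  {4,5,6,7}→4
  5 left: {2,3,4,6,7}→1  {3,4,5,6,7}→5
  6 left: {1,2,3,4,6,7}→1  {2,3,4,5,6,7}→6
  placing 0:i first → 7 extensions
  placing 5:u first → 1 extensions
total linear extensions = 8

8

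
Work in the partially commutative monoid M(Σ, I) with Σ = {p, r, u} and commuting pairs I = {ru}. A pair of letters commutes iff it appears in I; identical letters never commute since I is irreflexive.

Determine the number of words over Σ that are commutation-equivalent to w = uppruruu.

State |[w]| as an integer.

10

piece 0:u — minimal
piece 1:p rests on {0:u}
piece 2:p rests on {1:p}
piece 3:r rests on {2:p}
piece 4:u rests on {2:p}
piece 5:r rests on {3:r}
piece 6:u rests on {4:u}
piece 7:u rests on {6:u}
minimal pieces: {0:u}
ways to finish when only these pieces remain (= sum over removing one remaining piece with nothing left below it):
  1 left: {5}→1  {7}→1
  2 left: {3,5}→1  {5,7}→2  {6,7}→1
  3 left: {3,5,7}→3  {4,6,7}→1  {5,6,7}→3
  4 left: {3,5,6,7}→6  {4,5,6,7}→4
  5 left: {3,4,5,6,7}→10
  6 left: {2,3,4,5,6,7}→10
  placing 0:u first → 10 extensions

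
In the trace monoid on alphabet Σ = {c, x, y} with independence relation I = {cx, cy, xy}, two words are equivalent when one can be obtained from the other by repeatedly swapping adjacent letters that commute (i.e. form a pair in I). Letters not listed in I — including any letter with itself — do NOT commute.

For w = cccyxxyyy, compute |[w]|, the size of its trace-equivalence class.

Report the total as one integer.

1260

#0=c has no predecessor
#1=c depends on [0:c]
#2=c depends on [1:c]
#3=y has no predecessor
#4=x has no predecessor
#5=x depends on [4:x]
#6=y depends on [3:y]
#7=y depends on [6:y]
#8=y depends on [7:y]
sources: [0:c, 3:y, 4:x]
N(rest) = Σ N(rest − s) over sources s of rest; N(one piece) = 1:
  size 1 → [2]=1  [5]=1  [8]=1
  size 2 → [1,2]=1  [2,5]=2  [2,8]=2  [4,5]=1  [5,8]=2  [7,8]=1
  size 3 → [0,1,2]=1  [1,2,5]=3  [1,2,8]=3  [2,4,5]=3  [2,5,8]=6  [2,7,8]=3  [4,5,8]=3  [5,7,8]=3  [6,7,8]=1
  size 4 → [0,1,2,5]=4  [0,1,2,8]=4  [1,2,4,5]=6  [1,2,5,8]=12  [1,2,7,8]=6  [2,4,5,8]=12  [2,5,7,8]=12  [2,6,7,8]=4  [3,6,7,8]=1  [4,5,7,8]=6  [5,6,7,8]=4
  size 5 → [0,1,2,4,5]=10  [0,1,2,5,8]=20  [0,1,2,7,8]=10  [1,2,4,5,8]=30  [1,2,5,7,8]=30  [1,2,6,7,8]=10  [2,3,6,7,8]=5  [2,4,5,7,8]=30  [2,5,6,7,8]=20  [3,5,6,7,8]=5  [4,5,6,7,8]=10
  size 6 → [0,1,2,4,5,8]=60  [0,1,2,5,7,8]=60  [0,1,2,6,7,8]=20  [1,2,3,6,7,8]=15  [1,2,4,5,7,8]=90  [1,2,5,6,7,8]=60  [2,3,5,6,7,8]=30  [2,4,5,6,7,8]=60  [3,4,5,6,7,8]=15
  size 7 → [0,1,2,3,6,7,8]=35  [0,1,2,4,5,7,8]=210  [0,1,2,5,6,7,8]=140  [1,2,3,5,6,7,8]=105  [1,2,4,5,6,7,8]=210  [2,3,4,5,6,7,8]=105
  first=0(c) contributes 420
  first=3(y) contributes 560
  first=4(x) contributes 280
|[w]| = 1260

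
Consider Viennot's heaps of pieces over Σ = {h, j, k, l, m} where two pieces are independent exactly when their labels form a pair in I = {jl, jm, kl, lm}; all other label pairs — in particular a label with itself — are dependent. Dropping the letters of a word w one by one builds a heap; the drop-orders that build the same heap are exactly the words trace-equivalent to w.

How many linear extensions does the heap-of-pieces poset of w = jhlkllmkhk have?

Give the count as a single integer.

20

drop 0:j onto floor
drop 1:h onto {0:j}
drop 2:l onto {1:h}
drop 3:k onto {1:h}
drop 4:l onto {2:l}
drop 5:l onto {4:l}
drop 6:m onto {3:k}
drop 7:k onto {6:m}
drop 8:h onto {5:l, 7:k}
drop 9:k onto {8:h}
ground layer = {0:j}
drop-orders for the pieces not yet dropped (sum over which currently-grounded one goes next):
  1 to go: {9} 1
  2 to go: {8,9} 1
  3 to go: {5,8,9} 1  {7,8,9} 1
  4 to go: {4,5,8,9} 1  {5,7,8,9} 2  {6,7,8,9} 1
  5 to go: {2,4,5,8,9} 1  {3,6,7,8,9} 1  {4,5,7,8,9} 3  {5,6,7,8,9} 3
  6 to go: {2,4,5,7,8,9} 4  {3,5,6,7,8,9} 4  {4,5,6,7,8,9} 6
  7 to go: {2,4,5,6,7,8,9} 10  {3,4,5,6,7,8,9} 10
  8 to go: {2,3,4,5,6,7,8,9} 20
  if 0:j drops first: 20 orders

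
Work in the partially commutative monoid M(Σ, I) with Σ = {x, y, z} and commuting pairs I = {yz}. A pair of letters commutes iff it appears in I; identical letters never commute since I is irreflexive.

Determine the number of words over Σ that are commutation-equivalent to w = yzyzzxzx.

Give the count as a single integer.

10

piece 0:y — minimal
piece 1:z — minimal
piece 2:y rests on {0:y}
piece 3:z rests on {1:z}
piece 4:z rests on {3:z}
piece 5:x rests on {2:y, 4:z}
piece 6:z rests on {5:x}
piece 7:x rests on {6:z}
minimal pieces: {0:y, 1:z}
ways to finish when only these pieces remain (= sum over removing one remaining piece with nothing left below it):
  1 left: {7}→1
  2 left: {6,7}→1
  3 left: {5,6,7}→1
  4 left: {2,5,6,7}→1  {4,5,6,7}→1
  5 left: {0,2,5,6,7}→1  {2,4,5,6,7}→2  {3,4,5,6,7}→1
  6 left: {0,2,4,5,6,7}→3  {1,3,4,5,6,7}→1  {2,3,4,5,6,7}→3
  placing 0:y first → 4 extensions
  placing 1:z first → 6 extensions
total linear extensions = 10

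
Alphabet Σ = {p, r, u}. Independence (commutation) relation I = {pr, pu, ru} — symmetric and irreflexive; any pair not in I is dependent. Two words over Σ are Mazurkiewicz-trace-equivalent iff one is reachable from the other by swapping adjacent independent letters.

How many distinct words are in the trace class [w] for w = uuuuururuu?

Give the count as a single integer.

45

0(u) covers ∅
1(u) covers 0:u
2(u) covers 1:u
3(u) covers 2:u
4(u) covers 3:u
5(r) covers ∅
6(u) covers 4:u
7(r) covers 5:r
8(u) covers 6:u
9(u) covers 8:u
floor of heap: 0:u, 5:r
completions by unplaced set U, small U first (add the entries for U minus each lowest piece of U):
  |U|=1: {7}:1  {9}:1
  |U|=2: {5,7}:1  {7,9}:2  {8,9}:1
  |U|=3: {5,7,9}:3  {6,8,9}:1  {7,8,9}:3
  |U|=4: {4,6,8,9}:1  {5,7,8,9}:6  {6,7,8,9}:4
  |U|=5: {3,4,6,8,9}:1  {4,6,7,8,9}:5  {5,6,7,8,9}:10
  |U|=6: {2,3,4,6,8,9}:1  {3,4,6,7,8,9}:6  {4,5,6,7,8,9}:15
  |U|=7: {1,2,3,4,6,8,9}:1  {2,3,4,6,7,8,9}:7  {3,4,5,6,7,8,9}:21
  |U|=8: {0,1,2,3,4,6,8,9}:1  {1,2,3,4,6,7,8,9}:8  {2,3,4,5,6,7,8,9}:28
  start at 0(u): 36
  start at 5(r): 9
sum over floor = 45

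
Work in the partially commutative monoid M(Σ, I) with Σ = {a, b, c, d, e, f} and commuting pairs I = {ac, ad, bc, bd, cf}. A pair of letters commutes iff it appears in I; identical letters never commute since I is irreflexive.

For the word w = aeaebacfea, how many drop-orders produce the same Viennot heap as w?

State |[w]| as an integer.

0(a) covers ∅
1(e) covers 0:a
2(a) covers 1:e
3(e) covers 2:a
4(b) covers 3:e
5(a) covers 4:b
6(c) covers 3:e
7(f) covers 5:a
8(e) covers 6:c, 7:f
9(a) covers 8:e
floor of heap: 0:a
completions by unplaced set U, small U first (add the entries for U minus each lowest piece of U):
  |U|=1: {9}:1
  |U|=2: {8,9}:1
  |U|=3: {6,8,9}:1  {7,8,9}:1
  |U|=4: {5,7,8,9}:1  {6,7,8,9}:2
  |U|=5: {4,5,7,8,9}:1  {5,6,7,8,9}:3
  |U|=6: {4,5,6,7,8,9}:4
  |U|=7: {3,4,5,6,7,8,9}:4
  |U|=8: {2,3,4,5,6,7,8,9}:4
  start at 0(a): 4

4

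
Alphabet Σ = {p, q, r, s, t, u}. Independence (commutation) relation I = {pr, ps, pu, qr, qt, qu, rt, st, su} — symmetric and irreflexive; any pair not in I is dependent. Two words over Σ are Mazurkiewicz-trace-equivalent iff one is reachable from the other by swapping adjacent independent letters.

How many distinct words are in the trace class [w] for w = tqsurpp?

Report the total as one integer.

#0=t has no predecessor
#1=q has no predecessor
#2=s depends on [1:q]
#3=u depends on [0:t]
#4=r depends on [2:s, 3:u]
#5=p depends on [0:t, 1:q]
#6=p depends on [5:p]
sources: [0:t, 1:q]
N(rest) = Σ N(rest − s) over sources s of rest; N(one piece) = 1:
  size 1 → [4]=1  [6]=1
  size 2 → [2,4]=1  [3,4]=1  [4,6]=2  [5,6]=1
  size 3 → [2,3,4]=2  [2,4,6]=3  [3,4,6]=3  [4,5,6]=3
  size 4 → [2,3,4,6]=8  [2,4,5,6]=6  [3,4,5,6]=6
  size 5 → [0,3,4,5,6]=6  [1,2,4,5,6]=6  [2,3,4,5,6]=20
  first=0(t) contributes 26
  first=1(q) contributes 26
|[w]| = 52

52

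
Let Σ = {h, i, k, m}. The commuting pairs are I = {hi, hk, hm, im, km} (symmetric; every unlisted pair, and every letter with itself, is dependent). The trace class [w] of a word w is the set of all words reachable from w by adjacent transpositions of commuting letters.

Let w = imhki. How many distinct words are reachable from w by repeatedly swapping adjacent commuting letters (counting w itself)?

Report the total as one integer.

20

drop 0:i onto floor
drop 1:m onto floor
drop 2:h onto floor
drop 3:k onto {0:i}
drop 4:i onto {3:k}
ground layer = {0:i, 1:m, 2:h}
drop-orders for the pieces not yet dropped (sum over which currently-grounded one goes next):
  1 to go: {1} 1  {2} 1  {4} 1
  2 to go: {1,2} 2  {1,4} 2  {2,4} 2  {3,4} 1
  3 to go: {0,3,4} 1  {1,2,4} 6  {1,3,4} 3  {2,3,4} 3
  if 0:i drops first: 12 orders
  if 1:m drops first: 4 orders
  if 2:h drops first: 4 orders
heap linearizations: 20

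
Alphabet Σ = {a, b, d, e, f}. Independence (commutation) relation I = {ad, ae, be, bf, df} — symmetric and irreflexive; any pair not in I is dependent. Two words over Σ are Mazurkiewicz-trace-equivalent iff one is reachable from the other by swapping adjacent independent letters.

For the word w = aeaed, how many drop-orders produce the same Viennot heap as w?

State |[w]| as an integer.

drop 0:a onto floor
drop 1:e onto floor
drop 2:a onto {0:a}
drop 3:e onto {1:e}
drop 4:d onto {3:e}
ground layer = {0:a, 1:e}
drop-orders for the pieces not yet dropped (sum over which currently-grounded one goes next):
  1 to go: {2} 1  {4} 1
  2 to go: {0,2} 1  {2,4} 2  {3,4} 1
  3 to go: {0,2,4} 3  {1,3,4} 1  {2,3,4} 3
  if 0:a drops first: 4 orders
  if 1:e drops first: 6 orders
heap linearizations: 10

10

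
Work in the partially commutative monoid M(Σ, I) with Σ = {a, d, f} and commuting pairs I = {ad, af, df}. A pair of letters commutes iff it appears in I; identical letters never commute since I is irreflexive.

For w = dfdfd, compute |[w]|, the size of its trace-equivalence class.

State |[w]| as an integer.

10

#0=d has no predecessor
#1=f has no predecessor
#2=d depends on [0:d]
#3=f depends on [1:f]
#4=d depends on [2:d]
sources: [0:d, 1:f]
N(rest) = Σ N(rest − s) over sources s of rest; N(one piece) = 1:
  size 1 → [3]=1  [4]=1
  size 2 → [1,3]=1  [2,4]=1  [3,4]=2
  size 3 → [0,2,4]=1  [1,3,4]=3  [2,3,4]=3
  first=0(d) contributes 6
  first=1(f) contributes 4
|[w]| = 10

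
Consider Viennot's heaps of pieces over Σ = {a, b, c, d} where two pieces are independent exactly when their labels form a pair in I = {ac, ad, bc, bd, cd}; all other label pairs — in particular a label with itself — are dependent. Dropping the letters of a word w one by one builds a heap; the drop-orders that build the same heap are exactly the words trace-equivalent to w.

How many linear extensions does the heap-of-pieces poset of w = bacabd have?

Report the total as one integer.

30

#0=b has no predecessor
#1=a depends on [0:b]
#2=c has no predecessor
#3=a depends on [1:a]
#4=b depends on [3:a]
#5=d has no predecessor
sources: [0:b, 2:c, 5:d]
N(rest) = Σ N(rest − s) over sources s of rest; N(one piece) = 1:
  size 1 → [2]=1  [4]=1  [5]=1
  size 2 → [2,4]=2  [2,5]=2  [3,4]=1  [4,5]=2
  size 3 → [1,3,4]=1  [2,3,4]=3  [2,4,5]=6  [3,4,5]=3
  size 4 → [0,1,3,4]=1  [1,2,3,4]=4  [1,3,4,5]=4  [2,3,4,5]=12
  first=0(b) contributes 20
  first=2(c) contributes 5
  first=5(d) contributes 5
|[w]| = 30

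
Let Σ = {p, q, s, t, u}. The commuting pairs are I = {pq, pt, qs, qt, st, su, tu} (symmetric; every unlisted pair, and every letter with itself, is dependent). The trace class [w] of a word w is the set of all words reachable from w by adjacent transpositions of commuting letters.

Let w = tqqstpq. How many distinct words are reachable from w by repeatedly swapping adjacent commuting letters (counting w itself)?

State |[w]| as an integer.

210

piece 0:t — minimal
piece 1:q — minimal
piece 2:q rests on {1:q}
piece 3:s — minimal
piece 4:t rests on {0:t}
piece 5:p rests on {3:s}
piece 6:q rests on {2:q}
minimal pieces: {0:t, 1:q, 3:s}
ways to finish when only these pieces remain (= sum over removing one remaining piece with nothing left below it):
  1 left: {4}→1  {5}→1  {6}→1
  2 left: {0,4}→1  {2,6}→1  {3,5}→1  {4,5}→2  {4,6}→2  {5,6}→2
  3 left: {0,4,5}→3  {0,4,6}→3  {1,2,6}→1  {2,4,6}→3  {2,5,6}→3  {3,4,5}→3  {3,5,6}→3  {4,5,6}→6
  4 left: {0,2,4,6}→6  {0,3,4,5}→6  {0,4,5,6}→12  {1,2,4,6}→4  {1,2,5,6}→4  {2,3,5,6}→6  {2,4,5,6}→12  {3,4,5,6}→12
  5 left: {0,1,2,4,6}→10  {0,2,4,5,6}→30  {0,3,4,5,6}→30  {1,2,3,5,6}→10  {1,2,4,5,6}→20  {2,3,4,5,6}→30
  placing 0:t first → 60 extensions
  placing 1:q first → 90 extensions
  placing 3:s first → 60 extensions
total linear extensions = 210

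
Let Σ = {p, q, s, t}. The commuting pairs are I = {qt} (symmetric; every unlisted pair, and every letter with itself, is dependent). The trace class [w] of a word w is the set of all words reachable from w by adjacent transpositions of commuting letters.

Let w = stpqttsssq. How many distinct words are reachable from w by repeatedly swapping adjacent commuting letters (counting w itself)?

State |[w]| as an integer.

3

piece 0:s — minimal
piece 1:t rests on {0:s}
piece 2:p rests on {1:t}
piece 3:q rests on {2:p}
piece 4:t rests on {2:p}
piece 5:t rests on {4:t}
piece 6:s rests on {3:q, 5:t}
piece 7:s rests on {6:s}
piece 8:s rests on {7:s}
piece 9:q rests on {8:s}
minimal pieces: {0:s}
ways to finish when only these pieces remain (= sum over removing one remaining piece with nothing left below it):
  1 left: {9}→1
  2 left: {8,9}→1
  3 left: {7,8,9}→1
  4 left: {6,7,8,9}→1
  5 left: {3,6,7,8,9}→1  {5,6,7,8,9}→1
  6 left: {3,5,6,7,8,9}→2  {4,5,6,7,8,9}→1
  7 left: {3,4,5,6,7,8,9}→3
  8 left: {2,3,4,5,6,7,8,9}→3
  placing 0:s first → 3 extensions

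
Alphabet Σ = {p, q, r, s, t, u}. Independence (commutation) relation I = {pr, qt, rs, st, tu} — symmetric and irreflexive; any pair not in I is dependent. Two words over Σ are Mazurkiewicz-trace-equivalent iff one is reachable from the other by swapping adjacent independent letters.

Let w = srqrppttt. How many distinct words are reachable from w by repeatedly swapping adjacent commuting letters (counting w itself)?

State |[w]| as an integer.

0(s) covers ∅
1(r) covers ∅
2(q) covers 0:s, 1:r
3(r) covers 2:q
4(p) covers 2:q
5(p) covers 4:p
6(t) covers 3:r, 5:p
7(t) covers 6:t
8(t) covers 7:t
floor of heap: 0:s, 1:r
completions by unplaced set U, small U first (add the entries for U minus each lowest piece of U):
  |U|=1: {8}:1
  |U|=2: {7,8}:1
  |U|=3: {6,7,8}:1
  |U|=4: {3,6,7,8}:1  {5,6,7,8}:1
  |U|=5: {3,5,6,7,8}:2  {4,5,6,7,8}:1
  |U|=6: {3,4,5,6,7,8}:3
  |U|=7: {2,3,4,5,6,7,8}:3
  start at 0(s): 3
  start at 1(r): 3
sum over floor = 6

6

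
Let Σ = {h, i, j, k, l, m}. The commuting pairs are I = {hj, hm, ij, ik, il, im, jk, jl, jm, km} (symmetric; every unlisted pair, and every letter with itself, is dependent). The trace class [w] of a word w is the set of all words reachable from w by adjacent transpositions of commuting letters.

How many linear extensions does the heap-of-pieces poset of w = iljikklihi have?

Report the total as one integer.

0(i) covers ∅
1(l) covers ∅
2(j) covers ∅
3(i) covers 0:i
4(k) covers 1:l
5(k) covers 4:k
6(l) covers 5:k
7(i) covers 3:i
8(h) covers 6:l, 7:i
9(i) covers 8:h
floor of heap: 0:i, 1:l, 2:j
completions by unplaced set U, small U first (add the entries for U minus each lowest piece of U):
  |U|=1: {2}:1  {9}:1
  |U|=2: {2,9}:2  {8,9}:1
  |U|=3: {2,8,9}:3  {6,8,9}:1  {7,8,9}:1
  |U|=4: {2,6,8,9}:4  {2,7,8,9}:4  {3,7,8,9}:1  {5,6,8,9}:1  {6,7,8,9}:2
  |U|=5: {0,3,7,8,9}:1  {2,3,7,8,9}:5  {2,5,6,8,9}:5  {2,6,7,8,9}:10  {3,6,7,8,9}:3  {4,5,6,8,9}:1  {5,6,7,8,9}:3
  |U|=6: {0,2,3,7,8,9}:6  {0,3,6,7,8,9}:4  {1,4,5,6,8,9}:1  {2,3,6,7,8,9}:18  {2,4,5,6,8,9}:6  {2,5,6,7,8,9}:18  {3,5,6,7,8,9}:6  {4,5,6,7,8,9}:4
  |U|=7: {0,2,3,6,7,8,9}:28  {0,3,5,6,7,8,9}:10  {1,2,4,5,6,8,9}:7  {1,4,5,6,7,8,9}:5  {2,3,5,6,7,8,9}:42  {2,4,5,6,7,8,9}:28  {3,4,5,6,7,8,9}:10
  |U|=8: {0,2,3,5,6,7,8,9}:80  {0,3,4,5,6,7,8,9}:20  {1,2,4,5,6,7,8,9}:40  {1,3,4,5,6,7,8,9}:15  {2,3,4,5,6,7,8,9}:80
  start at 0(i): 135
  start at 1(l): 180
  start at 2(j): 35
sum over floor = 350

350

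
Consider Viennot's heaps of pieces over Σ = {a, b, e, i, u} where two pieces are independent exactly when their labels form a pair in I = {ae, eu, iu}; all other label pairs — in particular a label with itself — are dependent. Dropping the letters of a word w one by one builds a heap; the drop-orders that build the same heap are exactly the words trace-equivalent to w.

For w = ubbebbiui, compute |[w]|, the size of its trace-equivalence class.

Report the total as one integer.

3

piece 0:u — minimal
piece 1:b rests on {0:u}
piece 2:b rests on {1:b}
piece 3:e rests on {2:b}
piece 4:b rests on {3:e}
piece 5:b rests on {4:b}
piece 6:i rests on {5:b}
piece 7:u rests on {5:b}
piece 8:i rests on {6:i}
minimal pieces: {0:u}
ways to finish when only these pieces remain (= sum over removing one remaining piece with nothing left below it):
  1 left: {7}→1  {8}→1
  2 left: {6,8}→1  {7,8}→2
  3 left: {6,7,8}→3
  4 left: {5,6,7,8}→3
  5 left: {4,5,6,7,8}→3
  6 left: {3,4,5,6,7,8}→3
  7 left: {2,3,4,5,6,7,8}→3
  placing 0:u first → 3 extensions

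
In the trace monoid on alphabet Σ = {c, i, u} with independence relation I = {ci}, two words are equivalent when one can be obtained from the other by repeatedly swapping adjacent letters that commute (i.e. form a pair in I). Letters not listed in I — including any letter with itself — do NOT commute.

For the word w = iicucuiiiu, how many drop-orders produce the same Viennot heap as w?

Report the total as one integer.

3

drop 0:i onto floor
drop 1:i onto {0:i}
drop 2:c onto floor
drop 3:u onto {1:i, 2:c}
drop 4:c onto {3:u}
drop 5:u onto {4:c}
drop 6:i onto {5:u}
drop 7:i onto {6:i}
drop 8:i onto {7:i}
drop 9:u onto {8:i}
ground layer = {0:i, 2:c}
drop-orders for the pieces not yet dropped (sum over which currently-grounded one goes next):
  1 to go: {9} 1
  2 to go: {8,9} 1
  3 to go: {7,8,9} 1
  4 to go: {6,7,8,9} 1
  5 to go: {5,6,7,8,9} 1
  6 to go: {4,5,6,7,8,9} 1
  7 to go: {3,4,5,6,7,8,9} 1
  8 to go: {1,3,4,5,6,7,8,9} 1  {2,3,4,5,6,7,8,9} 1
  if 0:i drops first: 2 orders
  if 2:c drops first: 1 orders
heap linearizations: 3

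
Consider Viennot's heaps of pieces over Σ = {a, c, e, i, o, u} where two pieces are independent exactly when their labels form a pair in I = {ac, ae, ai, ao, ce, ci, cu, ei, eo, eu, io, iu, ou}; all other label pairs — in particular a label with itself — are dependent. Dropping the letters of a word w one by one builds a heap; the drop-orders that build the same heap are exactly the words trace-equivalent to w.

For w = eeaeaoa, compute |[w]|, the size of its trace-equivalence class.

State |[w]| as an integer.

#0=e has no predecessor
#1=e depends on [0:e]
#2=a has no predecessor
#3=e depends on [1:e]
#4=a depends on [2:a]
#5=o has no predecessor
#6=a depends on [4:a]
sources: [0:e, 2:a, 5:o]
N(rest) = Σ N(rest − s) over sources s of rest; N(one piece) = 1:
  size 1 → [3]=1  [5]=1  [6]=1
  size 2 → [1,3]=1  [3,5]=2  [3,6]=2  [4,6]=1  [5,6]=2
  size 3 → [0,1,3]=1  [1,3,5]=3  [1,3,6]=3  [2,4,6]=1  [3,4,6]=3  [3,5,6]=6  [4,5,6]=3
  size 4 → [0,1,3,5]=4  [0,1,3,6]=4  [1,3,4,6]=6  [1,3,5,6]=12  [2,3,4,6]=4  [2,4,5,6]=4  [3,4,5,6]=12
  size 5 → [0,1,3,4,6]=10  [0,1,3,5,6]=20  [1,2,3,4,6]=10  [1,3,4,5,6]=30  [2,3,4,5,6]=20
  first=0(e) contributes 60
  first=2(a) contributes 60
  first=5(o) contributes 20
|[w]| = 140

140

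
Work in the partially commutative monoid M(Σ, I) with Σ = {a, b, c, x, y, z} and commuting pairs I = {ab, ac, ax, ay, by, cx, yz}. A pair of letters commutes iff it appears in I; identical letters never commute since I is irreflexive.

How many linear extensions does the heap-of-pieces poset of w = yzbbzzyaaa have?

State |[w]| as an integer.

0(y) covers ∅
1(z) covers ∅
2(b) covers 1:z
3(b) covers 2:b
4(z) covers 3:b
5(z) covers 4:z
6(y) covers 0:y
7(a) covers 5:z
8(a) covers 7:a
9(a) covers 8:a
floor of heap: 0:y, 1:z
completions by unplaced set U, small U first (add the entries for U minus each lowest piece of U):
  |U|=1: {6}:1  {9}:1
  |U|=2: {0,6}:1  {6,9}:2  {8,9}:1
  |U|=3: {0,6,9}:3  {6,8,9}:3  {7,8,9}:1
  |U|=4: {0,6,8,9}:6  {5,7,8,9}:1  {6,7,8,9}:4
  |U|=5: {0,6,7,8,9}:10  {4,5,7,8,9}:1  {5,6,7,8,9}:5
  |U|=6: {0,5,6,7,8,9}:15  {3,4,5,7,8,9}:1  {4,5,6,7,8,9}:6
  |U|=7: {0,4,5,6,7,8,9}:21  {2,3,4,5,7,8,9}:1  {3,4,5,6,7,8,9}:7
  |U|=8: {0,3,4,5,6,7,8,9}:28  {1,2,3,4,5,7,8,9}:1  {2,3,4,5,6,7,8,9}:8
  start at 0(y): 9
  start at 1(z): 36
sum over floor = 45

45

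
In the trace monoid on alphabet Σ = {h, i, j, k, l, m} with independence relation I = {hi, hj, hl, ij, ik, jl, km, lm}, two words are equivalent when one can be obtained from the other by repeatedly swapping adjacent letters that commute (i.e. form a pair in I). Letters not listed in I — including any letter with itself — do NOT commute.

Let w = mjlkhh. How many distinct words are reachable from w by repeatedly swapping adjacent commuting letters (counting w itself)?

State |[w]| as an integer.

0(m) covers ∅
1(j) covers 0:m
2(l) covers ∅
3(k) covers 1:j, 2:l
4(h) covers 3:k
5(h) covers 4:h
floor of heap: 0:m, 2:l
completions by unplaced set U, small U first (add the entries for U minus each lowest piece of U):
  |U|=1: {5}:1
  |U|=2: {4,5}:1
  |U|=3: {3,4,5}:1
  |U|=4: {1,3,4,5}:1  {2,3,4,5}:1
  start at 0(m): 2
  start at 2(l): 1
sum over floor = 3

3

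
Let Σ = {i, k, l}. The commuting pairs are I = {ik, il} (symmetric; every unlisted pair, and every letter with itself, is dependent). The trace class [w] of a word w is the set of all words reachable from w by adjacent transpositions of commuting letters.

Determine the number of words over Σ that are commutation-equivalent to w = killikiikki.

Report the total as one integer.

462

piece 0:k — minimal
piece 1:i — minimal
piece 2:l rests on {0:k}
piece 3:l rests on {2:l}
piece 4:i rests on {1:i}
piece 5:k rests on {3:l}
piece 6:i rests on {4:i}
piece 7:i rests on {6:i}
piece 8:k rests on {5:k}
piece 9:k rests on {8:k}
piece 10:i rests on {7:i}
minimal pieces: {0:k, 1:i}
ways to finish when only these pieces remain (= sum over removing one remaining piece with nothing left below it):
  1 left: {9}→1  {10}→1
  2 left: {7,10}→1  {8,9}→1  {9,10}→2
  3 left: {5,8,9}→1  {6,7,10}→1  {7,9,10}→3  {8,9,10}→3
  4 left: {3,5,8,9}→1  {4,6,7,10}→1  {5,8,9,10}→4  {6,7,9,10}→4  {7,8,9,10}→6
  5 left: {1,4,6,7,10}→1  {2,3,5,8,9}→1  {3,5,8,9,10}→5  {4,6,7,9,10}→5  {5,7,8,9,10}→10  {6,7,8,9,10}→10
  6 left: {0,2,3,5,8,9}→1  {1,4,6,7,9,10}→6  {2,3,5,8,9,10}→6  {3,5,7,8,9,10}→15  {4,6,7,8,9,10}→15  {5,6,7,8,9,10}→20
  7 left: {0,2,3,5,8,9,10}→7  {1,4,6,7,8,9,10}→21  {2,3,5,7,8,9,10}→21  {3,5,6,7,8,9,10}→35  {4,5,6,7,8,9,10}→35
  8 left: {0,2,3,5,7,8,9,10}→28  {1,4,5,6,7,8,9,10}→56  {2,3,5,6,7,8,9,10}→56  {3,4,5,6,7,8,9,10}→70
  9 left: {0,2,3,5,6,7,8,9,10}→84  {1,3,4,5,6,7,8,9,10}→126  {2,3,4,5,6,7,8,9,10}→126
  placing 0:k first → 252 extensions
  placing 1:i first → 210 extensions
total linear extensions = 462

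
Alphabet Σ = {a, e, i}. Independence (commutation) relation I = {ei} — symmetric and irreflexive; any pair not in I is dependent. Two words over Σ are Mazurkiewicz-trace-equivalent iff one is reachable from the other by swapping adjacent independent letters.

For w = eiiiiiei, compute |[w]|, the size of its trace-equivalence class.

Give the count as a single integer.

piece 0:e — minimal
piece 1:i — minimal
piece 2:i rests on {1:i}
piece 3:i rests on {2:i}
piece 4:i rests on {3:i}
piece 5:i rests on {4:i}
piece 6:e rests on {0:e}
piece 7:i rests on {5:i}
minimal pieces: {0:e, 1:i}
ways to finish when only these pieces remain (= sum over removing one remaining piece with nothing left below it):
  1 left: {6}→1  {7}→1
  2 left: {0,6}→1  {5,7}→1  {6,7}→2
  3 left: {0,6,7}→3  {4,5,7}→1  {5,6,7}→3
  4 left: {0,5,6,7}→6  {3,4,5,7}→1  {4,5,6,7}→4
  5 left: {0,4,5,6,7}→10  {2,3,4,5,7}→1  {3,4,5,6,7}→5
  6 left: {0,3,4,5,6,7}→15  {1,2,3,4,5,7}→1  {2,3,4,5,6,7}→6
  placing 0:e first → 7 extensions
  placing 1:i first → 21 extensions
total linear extensions = 28

28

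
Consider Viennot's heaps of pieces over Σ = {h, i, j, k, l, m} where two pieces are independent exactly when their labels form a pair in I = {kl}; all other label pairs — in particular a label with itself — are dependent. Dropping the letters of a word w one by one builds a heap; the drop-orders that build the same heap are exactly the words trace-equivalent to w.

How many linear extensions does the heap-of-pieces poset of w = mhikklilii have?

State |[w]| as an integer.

3

piece 0:m — minimal
piece 1:h rests on {0:m}
piece 2:i rests on {1:h}
piece 3:k rests on {2:i}
piece 4:k rests on {3:k}
piece 5:l rests on {2:i}
piece 6:i rests on {4:k, 5:l}
piece 7:l rests on {6:i}
piece 8:i rests on {7:l}
piece 9:i rests on {8:i}
minimal pieces: {0:m}
ways to finish when only these pieces remain (= sum over removing one remaining piece with nothing left below it):
  1 left: {9}→1
  2 left: {8,9}→1
  3 left: {7,8,9}→1
  4 left: {6,7,8,9}→1
  5 left: {4,6,7,8,9}→1  {5,6,7,8,9}→1
  6 left: {3,4,6,7,8,9}→1  {4,5,6,7,8,9}→2
  7 left: {3,4,5,6,7,8,9}→3
  8 left: {2,3,4,5,6,7,8,9}→3
  placing 0:m first → 3 extensions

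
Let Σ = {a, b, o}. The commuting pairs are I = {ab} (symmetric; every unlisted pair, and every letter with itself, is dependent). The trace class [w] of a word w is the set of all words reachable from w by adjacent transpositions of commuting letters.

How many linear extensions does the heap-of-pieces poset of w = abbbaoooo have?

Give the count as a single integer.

drop 0:a onto floor
drop 1:b onto floor
drop 2:b onto {1:b}
drop 3:b onto {2:b}
drop 4:a onto {0:a}
drop 5:o onto {3:b, 4:a}
drop 6:o onto {5:o}
drop 7:o onto {6:o}
drop 8:o onto {7:o}
ground layer = {0:a, 1:b}
drop-orders for the pieces not yet dropped (sum over which currently-grounded one goes next):
  1 to go: {8} 1
  2 to go: {7,8} 1
  3 to go: {6,7,8} 1
  4 to go: {5,6,7,8} 1
  5 to go: {3,5,6,7,8} 1  {4,5,6,7,8} 1
  6 to go: {0,4,5,6,7,8} 1  {2,3,5,6,7,8} 1  {3,4,5,6,7,8} 2
  7 to go: {0,3,4,5,6,7,8} 3  {1,2,3,5,6,7,8} 1  {2,3,4,5,6,7,8} 3
  if 0:a drops first: 4 orders
  if 1:b drops first: 6 orders
heap linearizations: 10

10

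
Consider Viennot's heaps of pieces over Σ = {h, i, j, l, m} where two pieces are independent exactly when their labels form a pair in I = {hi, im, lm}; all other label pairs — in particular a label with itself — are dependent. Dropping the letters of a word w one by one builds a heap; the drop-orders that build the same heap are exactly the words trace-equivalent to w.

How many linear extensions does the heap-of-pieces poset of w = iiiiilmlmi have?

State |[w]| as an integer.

#0=i has no predecessor
#1=i depends on [0:i]
#2=i depends on [1:i]
#3=i depends on [2:i]
#4=i depends on [3:i]
#5=l depends on [4:i]
#6=m has no predecessor
#7=l depends on [5:l]
#8=m depends on [6:m]
#9=i depends on [7:l]
sources: [0:i, 6:m]
N(rest) = Σ N(rest − s) over sources s of rest; N(one piece) = 1:
  size 1 → [8]=1  [9]=1
  size 2 → [6,8]=1  [7,9]=1  [8,9]=2
  size 3 → [5,7,9]=1  [6,8,9]=3  [7,8,9]=3
  size 4 → [4,5,7,9]=1  [5,7,8,9]=4  [6,7,8,9]=6
  size 5 → [3,4,5,7,9]=1  [4,5,7,8,9]=5  [5,6,7,8,9]=10
  size 6 → [2,3,4,5,7,9]=1  [3,4,5,7,8,9]=6  [4,5,6,7,8,9]=15
  size 7 → [1,2,3,4,5,7,9]=1  [2,3,4,5,7,8,9]=7  [3,4,5,6,7,8,9]=21
  size 8 → [0,1,2,3,4,5,7,9]=1  [1,2,3,4,5,7,8,9]=8  [2,3,4,5,6,7,8,9]=28
  first=0(i) contributes 36
  first=6(m) contributes 9
|[w]| = 45

45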